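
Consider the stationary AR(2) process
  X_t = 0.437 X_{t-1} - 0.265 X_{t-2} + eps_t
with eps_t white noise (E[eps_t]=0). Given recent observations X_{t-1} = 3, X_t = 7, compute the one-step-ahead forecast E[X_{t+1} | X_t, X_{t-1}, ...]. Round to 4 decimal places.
E[X_{t+1} \mid \mathcal F_t] = 2.2640

For an AR(p) model X_t = c + sum_i phi_i X_{t-i} + eps_t, the
one-step-ahead conditional mean is
  E[X_{t+1} | X_t, ...] = c + sum_i phi_i X_{t+1-i}.
Substitute known values:
  E[X_{t+1} | ...] = (0.437) * (7) + (-0.265) * (3)
                   = 2.2640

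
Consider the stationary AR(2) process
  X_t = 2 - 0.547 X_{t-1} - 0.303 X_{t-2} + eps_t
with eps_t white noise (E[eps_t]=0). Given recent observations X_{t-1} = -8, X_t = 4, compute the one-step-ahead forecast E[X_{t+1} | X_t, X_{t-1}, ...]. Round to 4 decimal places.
E[X_{t+1} \mid \mathcal F_t] = 2.2360

For an AR(p) model X_t = c + sum_i phi_i X_{t-i} + eps_t, the
one-step-ahead conditional mean is
  E[X_{t+1} | X_t, ...] = c + sum_i phi_i X_{t+1-i}.
Substitute known values:
  E[X_{t+1} | ...] = 2 + (-0.547) * (4) + (-0.303) * (-8)
                   = 2.2360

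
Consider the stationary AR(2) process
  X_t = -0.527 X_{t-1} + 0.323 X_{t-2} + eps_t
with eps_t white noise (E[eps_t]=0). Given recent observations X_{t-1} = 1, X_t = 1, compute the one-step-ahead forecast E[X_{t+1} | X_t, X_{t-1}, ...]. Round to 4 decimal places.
E[X_{t+1} \mid \mathcal F_t] = -0.2040

For an AR(p) model X_t = c + sum_i phi_i X_{t-i} + eps_t, the
one-step-ahead conditional mean is
  E[X_{t+1} | X_t, ...] = c + sum_i phi_i X_{t+1-i}.
Substitute known values:
  E[X_{t+1} | ...] = (-0.527) * (1) + (0.323) * (1)
                   = -0.2040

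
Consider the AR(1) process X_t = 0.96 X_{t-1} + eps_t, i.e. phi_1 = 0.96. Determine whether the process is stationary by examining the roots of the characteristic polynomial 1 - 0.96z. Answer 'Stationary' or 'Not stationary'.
\text{Stationary}

The AR(p) characteristic polynomial is P(z) = 1 - 0.96z.
Stationarity requires all roots to lie outside the unit circle, i.e. |z| > 1 for every root.
This is linear in z: 1 + (-0.96) z = 0  =>  z = -1/(-0.96) = 1.041667,  |z| = 1.041667.
Moduli of all roots: 1.0417.
All moduli strictly greater than 1? Yes.
Verdict: Stationary.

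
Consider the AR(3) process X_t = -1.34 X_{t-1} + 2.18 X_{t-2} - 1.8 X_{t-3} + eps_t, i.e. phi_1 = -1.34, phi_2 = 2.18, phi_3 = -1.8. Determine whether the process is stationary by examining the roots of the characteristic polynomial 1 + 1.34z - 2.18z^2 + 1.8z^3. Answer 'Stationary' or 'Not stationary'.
\text{Not stationary}

The AR(p) characteristic polynomial is P(z) = 1 + 1.34z - 2.18z^2 + 1.8z^3.
Stationarity requires all roots to lie outside the unit circle, i.e. |z| > 1 for every root.
Degree 3: look for a simple real root z0 first, then factor out (1 - z/z0) and solve the remaining quadratic.
Testing z0 = -0.4: P(-0.4) = 1 + (1.34)(-0.4) + (-2.18)(-0.4)^2 + (1.8)(-0.4)^3
  = 1 + (-0.536) + (-0.3488) + (-0.1152) = 0.  So z_0 = -0.4 is a root, |z_0| = 0.4.
Divide out the factor (1 + 2.5 z) = (1 - z/z0) (since 1/z0 = -2.5):
  P(z) = (1 + 2.5 z)(1 + (-1.16) z + (0.72) z^2)
  [check: z-coef -1.16 - (-2.5) = 1.34; z^2-coef 0.72 - (-2.5)(-1.16) = -2.18; z^3-coef -(-2.5)(0.72) = 1.8.]
Remaining roots from the quadratic factor 1 + (-1.16) z + (0.72) z^2:
  Set 1 + (-1.16) z + (0.72) z^2 = 0, i.e. a z^2 + b z + c = 0 with a = 0.72, b = -1.16, c = 1.
  Discriminant D = b^2 - 4ac = (-1.16)^2 - 4*(0.72)*1 = 1.3456 - (2.88) = -1.5344.
  D < 0, so the roots are the complex-conjugate pair z = (-b +/- i sqrt(-D)) / (2a) = 0.8056 +/- 0.8602i.
  For a conjugate pair |z|^2 = z * conj(z) = (product of roots) = c/a = 1/(0.72) = 1.388889, so |z| = sqrt(1.388889) = 1.1785 for both roots.
Moduli of all roots: 0.4000, 1.1785, 1.1785.
All moduli strictly greater than 1? No.
Verdict: Not stationary.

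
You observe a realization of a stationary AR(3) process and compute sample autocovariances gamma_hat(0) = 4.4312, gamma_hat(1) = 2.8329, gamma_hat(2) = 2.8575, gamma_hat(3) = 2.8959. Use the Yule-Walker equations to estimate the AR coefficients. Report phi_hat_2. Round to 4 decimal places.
\hat\phi_{2} = 0.2830

The Yule-Walker equations for an AR(p) process read, in matrix form,
  Gamma_p phi = r_p,   with   (Gamma_p)_{ij} = gamma(|i - j|),
                       (r_p)_i = gamma(i),   i,j = 1..p.
Substitute the sample gammas (Toeplitz matrix and right-hand side of size 3):
  Gamma_p = [[4.4312, 2.8329, 2.8575], [2.8329, 4.4312, 2.8329], [2.8575, 2.8329, 4.4312]]
  r_p     = [2.8329, 2.8575, 2.8959]
Written out (R1..R3):
  (R1) 4.4312 phi_1 + 2.8329 phi_2 + 2.8575 phi_3 = 2.8329
  (R2) 2.8329 phi_1 + 4.4312 phi_2 + 2.8329 phi_3 = 2.8575
  (R3) 2.8575 phi_1 + 2.8329 phi_2 + 4.4312 phi_3 = 2.8959
Gaussian elimination:
  R2 <- R2 - (2.8329/4.4312) R1 = R2 - (0.639308) R1:  2.620105 phi_2 + 1.006078 phi_3 = 1.046405
  R3 <- R3 - (2.8575/4.4312) R1 = R3 - (0.644859) R1:  1.006078 phi_2 + 2.588515 phi_3 = 1.069078
  R3 <- R3 - (1.006078/2.620105) R2 = R3 - (0.383984) R2:  2.202197 phi_3 = 0.667276
Back-substitution:
  phi_hat_3 = 0.667276 / 2.202197 = 0.303004
  phi_hat_2 = (1.046405 - (1.006078)(0.303004)) / 2.620105 = 0.283026
  phi_hat_1 = (2.8329 - (2.8329)(0.283026) - (2.8575)(0.303004)) / 4.4312 = 0.262971
So phi_hat = [0.2630, 0.2830, 0.3030].
Therefore phi_hat_2 = 0.2830.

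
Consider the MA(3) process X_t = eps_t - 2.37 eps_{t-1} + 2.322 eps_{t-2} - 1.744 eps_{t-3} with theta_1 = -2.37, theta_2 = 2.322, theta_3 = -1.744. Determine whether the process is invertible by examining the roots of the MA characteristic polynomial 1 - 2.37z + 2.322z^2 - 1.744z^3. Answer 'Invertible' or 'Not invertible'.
\text{Not invertible}

The MA(q) characteristic polynomial is P(z) = 1 - 2.37z + 2.322z^2 - 1.744z^3.
Invertibility requires all roots to lie outside the unit circle, i.e. |z| > 1 for every root.
Degree 3: look for a simple real root z0 first, then factor out (1 - z/z0) and solve the remaining quadratic.
Testing z0 = 0.625: P(0.625) = 1 + (-2.37)(0.625) + (2.322)(0.625)^2 + (-1.744)(0.625)^3
  = 1 + (-1.48125) + (0.907031) + (-0.425781) = 0.  So z_0 = 0.625 is a root, |z_0| = 0.625.
Divide out the factor (1 - 1.6 z) = (1 - z/z0) (since 1/z0 = 1.6):
  P(z) = (1 - 1.6 z)(1 + (-0.77) z + (1.09) z^2)
  [check: z-coef -0.77 - (1.6) = -2.37; z^2-coef 1.09 - (1.6)(-0.77) = 2.322; z^3-coef -(1.6)(1.09) = -1.744.]
Remaining roots from the quadratic factor 1 + (-0.77) z + (1.09) z^2:
  Set 1 + (-0.77) z + (1.09) z^2 = 0, i.e. a z^2 + b z + c = 0 with a = 1.09, b = -0.77, c = 1.
  Discriminant D = b^2 - 4ac = (-0.77)^2 - 4*(1.09)*1 = 0.5929 - (4.36) = -3.7671.
  D < 0, so the roots are the complex-conjugate pair z = (-b +/- i sqrt(-D)) / (2a) = 0.3532 +/- 0.8903i.
  For a conjugate pair |z|^2 = z * conj(z) = (product of roots) = c/a = 1/(1.09) = 0.917431, so |z| = sqrt(0.917431) = 0.9578 for both roots.
Moduli of all roots: 0.6250, 0.9578, 0.9578.
All moduli strictly greater than 1? No.
Verdict: Not invertible.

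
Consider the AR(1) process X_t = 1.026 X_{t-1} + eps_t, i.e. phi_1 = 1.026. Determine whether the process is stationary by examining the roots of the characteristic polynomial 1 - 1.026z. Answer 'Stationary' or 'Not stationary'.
\text{Not stationary}

The AR(p) characteristic polynomial is P(z) = 1 - 1.026z.
Stationarity requires all roots to lie outside the unit circle, i.e. |z| > 1 for every root.
This is linear in z: 1 + (-1.026) z = 0  =>  z = -1/(-1.026) = 0.974659,  |z| = 0.974659.
Moduli of all roots: 0.9747.
All moduli strictly greater than 1? No.
Verdict: Not stationary.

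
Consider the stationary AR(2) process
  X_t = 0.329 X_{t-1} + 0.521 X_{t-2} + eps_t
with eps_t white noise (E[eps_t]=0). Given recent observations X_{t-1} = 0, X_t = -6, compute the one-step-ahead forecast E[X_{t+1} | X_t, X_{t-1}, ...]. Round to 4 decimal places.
E[X_{t+1} \mid \mathcal F_t] = -1.9740

For an AR(p) model X_t = c + sum_i phi_i X_{t-i} + eps_t, the
one-step-ahead conditional mean is
  E[X_{t+1} | X_t, ...] = c + sum_i phi_i X_{t+1-i}.
Substitute known values:
  E[X_{t+1} | ...] = (0.329) * (-6) + (0.521) * (0)
                   = -1.9740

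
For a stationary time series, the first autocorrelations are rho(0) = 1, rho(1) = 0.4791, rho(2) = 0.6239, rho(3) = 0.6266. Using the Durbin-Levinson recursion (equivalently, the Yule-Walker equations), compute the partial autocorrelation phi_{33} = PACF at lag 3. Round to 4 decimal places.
\phi_{33} = 0.4141

The PACF at lag k is phi_{kk}, the last component of the solution
to the Yule-Walker system G_k phi = r_k where
  (G_k)_{ij} = rho(|i - j|), (r_k)_i = rho(i), i,j = 1..k.
Equivalently, Durbin-Levinson gives phi_{kk} iteratively:
  phi_{11} = rho(1)
  phi_{kk} = [rho(k) - sum_{j=1..k-1} phi_{k-1,j} rho(k-j)]
            / [1 - sum_{j=1..k-1} phi_{k-1,j} rho(j)],
  phi_{k,j} = phi_{k-1,j} - phi_{kk} phi_{k-1,k-j},  j = 1..k-1.
Step k = 1:
  phi_11 = rho(1) = 0.4791.
Step k = 2:
  phi_22 = [rho(2) - phi_11 rho(1)] / [1 - phi_11 rho(1)] = [0.6239 - (0.4791)(0.4791)] / [1 - (0.4791)(0.4791)]
         = 0.39436319 / 0.77046319 = 0.511852.
  Update: phi_21 = phi_11 - phi_22 phi_11 = 0.4791 - (0.511852)(0.4791) = 0.233872.
Step k = 3:
  phi_33 = [rho(3) - phi_21 rho(2) - phi_22 rho(1)] / [1 - phi_21 rho(1) - phi_22 rho(2)]
    numerator   = 0.6266 - (0.233872)(0.6239) - (0.511852)(0.4791) = 0.23545913
    denominator = 1 - (0.233872)(0.4791) - (0.511852)(0.6239) = 0.56860757
  phi_33 = 0.23545913 / 0.56860757 = 0.4141.
Therefore phi_{33} = 0.4141.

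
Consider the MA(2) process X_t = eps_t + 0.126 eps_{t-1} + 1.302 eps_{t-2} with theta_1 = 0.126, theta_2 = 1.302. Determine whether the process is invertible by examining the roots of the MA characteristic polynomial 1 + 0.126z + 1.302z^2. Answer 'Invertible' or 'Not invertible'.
\text{Not invertible}

The MA(q) characteristic polynomial is P(z) = 1 + 0.126z + 1.302z^2.
Invertibility requires all roots to lie outside the unit circle, i.e. |z| > 1 for every root.
Set 1 + (0.126) z + (1.302) z^2 = 0, i.e. a z^2 + b z + c = 0 with a = 1.302, b = 0.126, c = 1.
Discriminant D = b^2 - 4ac = (0.126)^2 - 4*(1.302)*1 = 0.015876 - (5.208) = -5.192124.
D < 0, so the roots are the complex-conjugate pair z = (-b +/- i sqrt(-D)) / (2a) = -0.0484 +/- 0.875i.
For a conjugate pair |z|^2 = z * conj(z) = (product of roots) = c/a = 1/(1.302) = 0.768049, so |z| = sqrt(0.768049) = 0.8764 for both roots.
Moduli of all roots: 0.8764, 0.8764.
All moduli strictly greater than 1? No.
Verdict: Not invertible.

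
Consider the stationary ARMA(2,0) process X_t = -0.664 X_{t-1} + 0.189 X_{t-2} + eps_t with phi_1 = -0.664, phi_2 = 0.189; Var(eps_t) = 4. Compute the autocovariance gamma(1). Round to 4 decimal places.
\gamma(1) = -10.3024

Multiply the model equation by X_{t-k} and take expectations. With theta_0 = psi_0 = 1 and psi_j the MA(infinity) weights, this gives
  gamma(k) - sum_i phi_i gamma(k-i) = c_k,
  c_k = sigma^2 * sum_{j=k..q} theta_j psi_{j-k}   (c_k = 0 for k > q),
using gamma(-m) = gamma(m).
Pure AR (q = 0): c_0 = sigma^2 = 4, c_k = 0 for k >= 1.
Equations for k = 0, 1, 2 (AR order 2, c_2 = 0):
  (E0) gamma(0) = phi_1 gamma(1) + phi_2 gamma(2) + c_0
  (E1) gamma(1) = phi_1 gamma(0) + phi_2 gamma(1) + c_1
  (E2) gamma(2) = phi_1 gamma(1) + phi_2 gamma(0)
From (E1): gamma(1) = A gamma(0) + B with
  A = phi_1 / (1 - phi_2) = -0.664 / 0.811 = -0.818742,   B = c_1 / (1 - phi_2) = 0 / 0.811 = 0.
Insert (E2) into (E0): gamma(0) (1 - phi_2^2) = phi_1 (1 + phi_2) gamma(1) + c_0.
  phi_1 (1 + phi_2) = (-0.664)(1.189) = -0.789496,   1 - phi_2^2 = 0.964279.
Replace gamma(1) by A gamma(0) + B and collect gamma(0):
  gamma(0) [0.964279 - (-0.789496)(-0.818742)] = c_0 = 4
  gamma(0) * 0.317885 = 4
  gamma(0) = 4 / 0.317885 = 12.583158.
  gamma(1) = A gamma(0) = (-0.818742)(12.583158) = -10.302363.
Therefore gamma(1) = -10.3024 (to 4 decimal places).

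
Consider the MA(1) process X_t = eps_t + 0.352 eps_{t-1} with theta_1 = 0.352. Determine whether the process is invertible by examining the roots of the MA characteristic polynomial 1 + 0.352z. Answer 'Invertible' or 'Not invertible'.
\text{Invertible}

The MA(q) characteristic polynomial is P(z) = 1 + 0.352z.
Invertibility requires all roots to lie outside the unit circle, i.e. |z| > 1 for every root.
This is linear in z: 1 + (0.352) z = 0  =>  z = -1/(0.352) = -2.840909,  |z| = 2.840909.
Moduli of all roots: 2.8409.
All moduli strictly greater than 1? Yes.
Verdict: Invertible.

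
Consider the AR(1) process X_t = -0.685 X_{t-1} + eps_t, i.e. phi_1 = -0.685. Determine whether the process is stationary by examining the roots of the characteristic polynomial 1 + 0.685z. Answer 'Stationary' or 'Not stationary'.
\text{Stationary}

The AR(p) characteristic polynomial is P(z) = 1 + 0.685z.
Stationarity requires all roots to lie outside the unit circle, i.e. |z| > 1 for every root.
This is linear in z: 1 + (0.685) z = 0  =>  z = -1/(0.685) = -1.459854,  |z| = 1.459854.
Moduli of all roots: 1.4599.
All moduli strictly greater than 1? Yes.
Verdict: Stationary.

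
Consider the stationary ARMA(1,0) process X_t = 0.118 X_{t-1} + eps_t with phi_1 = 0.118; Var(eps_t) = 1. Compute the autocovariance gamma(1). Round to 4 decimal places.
\gamma(1) = 0.1197

Multiply the model equation by X_{t-k} and take expectations. With theta_0 = psi_0 = 1 and psi_j the MA(infinity) weights, this gives
  gamma(k) - sum_i phi_i gamma(k-i) = c_k,
  c_k = sigma^2 * sum_{j=k..q} theta_j psi_{j-k}   (c_k = 0 for k > q),
using gamma(-m) = gamma(m).
Pure AR (q = 0): c_0 = sigma^2 = 1, c_k = 0 for k >= 1.
Equations for k = 0 and k = 1 (AR order 1):
  gamma(0) = phi_1 gamma(1) + c_0
  gamma(1) = phi_1 gamma(0) + c_1
Substituting the second into the first: gamma(0) (1 - phi_1^2) = c_0 + phi_1 c_1, so
  gamma(0) = c_0 / (1 - phi_1^2) = 1 / (1 - (0.118)^2) = 1 / 0.986076 = 1.014121.
  gamma(1) = phi_1 gamma(0) = (0.118)(1.014121) = 0.119666.
Therefore gamma(1) = 0.1197 (to 4 decimal places).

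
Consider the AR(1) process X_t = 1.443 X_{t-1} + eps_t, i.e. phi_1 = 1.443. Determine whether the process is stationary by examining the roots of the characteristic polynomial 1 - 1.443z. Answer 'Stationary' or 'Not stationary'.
\text{Not stationary}

The AR(p) characteristic polynomial is P(z) = 1 - 1.443z.
Stationarity requires all roots to lie outside the unit circle, i.e. |z| > 1 for every root.
This is linear in z: 1 + (-1.443) z = 0  =>  z = -1/(-1.443) = 0.693001,  |z| = 0.693001.
Moduli of all roots: 0.6930.
All moduli strictly greater than 1? No.
Verdict: Not stationary.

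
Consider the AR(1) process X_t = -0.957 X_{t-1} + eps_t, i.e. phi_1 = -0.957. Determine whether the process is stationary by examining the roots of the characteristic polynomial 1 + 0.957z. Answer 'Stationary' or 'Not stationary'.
\text{Stationary}

The AR(p) characteristic polynomial is P(z) = 1 + 0.957z.
Stationarity requires all roots to lie outside the unit circle, i.e. |z| > 1 for every root.
This is linear in z: 1 + (0.957) z = 0  =>  z = -1/(0.957) = -1.044932,  |z| = 1.044932.
Moduli of all roots: 1.0449.
All moduli strictly greater than 1? Yes.
Verdict: Stationary.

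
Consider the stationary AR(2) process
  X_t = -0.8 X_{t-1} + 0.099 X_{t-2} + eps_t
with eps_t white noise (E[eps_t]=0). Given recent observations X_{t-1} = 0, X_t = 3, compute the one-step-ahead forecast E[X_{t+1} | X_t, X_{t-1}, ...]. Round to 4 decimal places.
E[X_{t+1} \mid \mathcal F_t] = -2.4000

For an AR(p) model X_t = c + sum_i phi_i X_{t-i} + eps_t, the
one-step-ahead conditional mean is
  E[X_{t+1} | X_t, ...] = c + sum_i phi_i X_{t+1-i}.
Substitute known values:
  E[X_{t+1} | ...] = (-0.8) * (3) + (0.099) * (0)
                   = -2.4000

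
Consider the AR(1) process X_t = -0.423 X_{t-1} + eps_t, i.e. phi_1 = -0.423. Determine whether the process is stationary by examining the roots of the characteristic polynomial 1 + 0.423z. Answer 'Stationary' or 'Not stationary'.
\text{Stationary}

The AR(p) characteristic polynomial is P(z) = 1 + 0.423z.
Stationarity requires all roots to lie outside the unit circle, i.e. |z| > 1 for every root.
This is linear in z: 1 + (0.423) z = 0  =>  z = -1/(0.423) = -2.364066,  |z| = 2.364066.
Moduli of all roots: 2.3641.
All moduli strictly greater than 1? Yes.
Verdict: Stationary.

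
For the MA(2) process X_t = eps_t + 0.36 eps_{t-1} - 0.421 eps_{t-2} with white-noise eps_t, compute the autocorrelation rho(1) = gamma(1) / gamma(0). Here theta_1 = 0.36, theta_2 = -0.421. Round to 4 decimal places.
\rho(1) = 0.1595

For an MA(q) process with theta_0 = 1, the autocovariance is
  gamma(k) = sigma^2 * sum_{i=0..q-k} theta_i * theta_{i+k},
and rho(k) = gamma(k) / gamma(0). Sigma^2 cancels.
  numerator   = (1)*(0.36) + (0.36)*(-0.421) = 0.20844.
  denominator = (1)^2 + (0.36)^2 + (-0.421)^2 = 1.306841.
  rho(1) = 0.20844 / 1.306841 = 0.1595.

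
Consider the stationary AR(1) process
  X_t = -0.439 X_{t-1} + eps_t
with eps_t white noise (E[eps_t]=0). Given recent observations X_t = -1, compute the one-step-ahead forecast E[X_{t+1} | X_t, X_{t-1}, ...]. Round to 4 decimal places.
E[X_{t+1} \mid \mathcal F_t] = 0.4390

For an AR(p) model X_t = c + sum_i phi_i X_{t-i} + eps_t, the
one-step-ahead conditional mean is
  E[X_{t+1} | X_t, ...] = c + sum_i phi_i X_{t+1-i}.
Substitute known values:
  E[X_{t+1} | ...] = (-0.439) * (-1)
                   = 0.4390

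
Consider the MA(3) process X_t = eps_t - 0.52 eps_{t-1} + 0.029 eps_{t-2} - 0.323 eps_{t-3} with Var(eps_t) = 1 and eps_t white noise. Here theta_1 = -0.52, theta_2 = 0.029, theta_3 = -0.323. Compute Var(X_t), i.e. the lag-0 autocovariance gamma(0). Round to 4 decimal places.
\gamma(0) = 1.3756

For an MA(q) process X_t = eps_t + sum_i theta_i eps_{t-i} with
Var(eps_t) = sigma^2, the variance is
  gamma(0) = sigma^2 * (1 + sum_i theta_i^2).
  sum_i theta_i^2 = (-0.52)^2 + (0.029)^2 + (-0.323)^2 = 0.2704 + 0.000841 + 0.104329 = 0.37557.
  gamma(0) = 1 * (1 + 0.37557) = 1 * 1.37557 = 1.37557, which rounds to 1.3756.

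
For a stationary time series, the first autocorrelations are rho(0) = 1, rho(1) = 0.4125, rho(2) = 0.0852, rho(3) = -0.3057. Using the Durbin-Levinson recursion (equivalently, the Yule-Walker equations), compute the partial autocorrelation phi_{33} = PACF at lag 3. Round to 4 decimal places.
\phi_{33} = -0.3680

The PACF at lag k is phi_{kk}, the last component of the solution
to the Yule-Walker system G_k phi = r_k where
  (G_k)_{ij} = rho(|i - j|), (r_k)_i = rho(i), i,j = 1..k.
Equivalently, Durbin-Levinson gives phi_{kk} iteratively:
  phi_{11} = rho(1)
  phi_{kk} = [rho(k) - sum_{j=1..k-1} phi_{k-1,j} rho(k-j)]
            / [1 - sum_{j=1..k-1} phi_{k-1,j} rho(j)],
  phi_{k,j} = phi_{k-1,j} - phi_{kk} phi_{k-1,k-j},  j = 1..k-1.
Step k = 1:
  phi_11 = rho(1) = 0.4125.
Step k = 2:
  phi_22 = [rho(2) - phi_11 rho(1)] / [1 - phi_11 rho(1)] = [0.0852 - (0.4125)(0.4125)] / [1 - (0.4125)(0.4125)]
         = -0.08495625 / 0.82984375 = -0.102376.
  Update: phi_21 = phi_11 - phi_22 phi_11 = 0.4125 - (-0.102376)(0.4125) = 0.45473.
Step k = 3:
  phi_33 = [rho(3) - phi_21 rho(2) - phi_22 rho(1)] / [1 - phi_21 rho(1) - phi_22 rho(2)]
    numerator   = -0.3057 - (0.45473)(0.0852) - (-0.102376)(0.4125) = -0.30221283
    denominator = 1 - (0.45473)(0.4125) - (-0.102376)(0.0852) = 0.82114625
  phi_33 = -0.30221283 / 0.82114625 = -0.368.
Therefore phi_{33} = -0.3680.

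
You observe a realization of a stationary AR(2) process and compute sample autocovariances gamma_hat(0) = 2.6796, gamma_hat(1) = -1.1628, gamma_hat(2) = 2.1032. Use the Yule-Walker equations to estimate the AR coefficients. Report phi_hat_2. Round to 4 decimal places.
\hat\phi_{2} = 0.7350

The Yule-Walker equations for an AR(p) process read, in matrix form,
  Gamma_p phi = r_p,   with   (Gamma_p)_{ij} = gamma(|i - j|),
                       (r_p)_i = gamma(i),   i,j = 1..p.
Substitute the sample gammas (Toeplitz matrix and right-hand side of size 2):
  Gamma_p = [[2.6796, -1.1628], [-1.1628, 2.6796]]
  r_p     = [-1.1628, 2.1032]
Written out:
  2.6796 phi_1 - 1.1628 phi_2 = -1.1628
  -1.1628 phi_1 + 2.6796 phi_2 = 2.1032
Solve by Cramer's rule:
  det = gamma(0)^2 - gamma(1)^2 = (2.6796)^2 - (-1.1628)^2 = 7.18025616 - 1.35210384 = 5.82815232
  phi_hat_1 = [gamma(1) gamma(0) - gamma(1) gamma(2)] / det = [(-1.1628)(2.6796) - (-1.1628)(2.1032)] / 5.82815232 = -0.67023792 / 5.82815232 = -0.115
  phi_hat_2 = [gamma(0) gamma(2) - gamma(1)^2] / det = [(2.6796)(2.1032) - (-1.1628)^2] / 5.82815232 = 4.28363088 / 5.82815232 = 0.735
So phi_hat = [-0.1150, 0.7350].
Therefore phi_hat_2 = 0.7350.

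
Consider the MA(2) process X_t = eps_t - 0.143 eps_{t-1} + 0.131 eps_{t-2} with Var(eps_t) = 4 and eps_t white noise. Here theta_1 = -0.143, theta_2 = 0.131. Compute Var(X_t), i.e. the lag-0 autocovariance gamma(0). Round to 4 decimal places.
\gamma(0) = 4.1504

For an MA(q) process X_t = eps_t + sum_i theta_i eps_{t-i} with
Var(eps_t) = sigma^2, the variance is
  gamma(0) = sigma^2 * (1 + sum_i theta_i^2).
  sum_i theta_i^2 = (-0.143)^2 + (0.131)^2 = 0.020449 + 0.017161 = 0.03761.
  gamma(0) = 4 * (1 + 0.03761) = 4 * 1.03761 = 4.15044, which rounds to 4.1504.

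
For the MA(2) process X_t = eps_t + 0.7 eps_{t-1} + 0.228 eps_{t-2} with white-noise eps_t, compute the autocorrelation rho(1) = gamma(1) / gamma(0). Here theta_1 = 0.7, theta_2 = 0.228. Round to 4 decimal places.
\rho(1) = 0.5575

For an MA(q) process with theta_0 = 1, the autocovariance is
  gamma(k) = sigma^2 * sum_{i=0..q-k} theta_i * theta_{i+k},
and rho(k) = gamma(k) / gamma(0). Sigma^2 cancels.
  numerator   = (1)*(0.7) + (0.7)*(0.228) = 0.8596.
  denominator = (1)^2 + (0.7)^2 + (0.228)^2 = 1.541984.
  rho(1) = 0.8596 / 1.541984 = 0.5575.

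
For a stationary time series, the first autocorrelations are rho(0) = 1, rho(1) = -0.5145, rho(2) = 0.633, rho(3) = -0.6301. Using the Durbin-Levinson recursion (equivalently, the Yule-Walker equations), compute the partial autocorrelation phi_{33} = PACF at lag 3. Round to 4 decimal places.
\phi_{33} = -0.3810

The PACF at lag k is phi_{kk}, the last component of the solution
to the Yule-Walker system G_k phi = r_k where
  (G_k)_{ij} = rho(|i - j|), (r_k)_i = rho(i), i,j = 1..k.
Equivalently, Durbin-Levinson gives phi_{kk} iteratively:
  phi_{11} = rho(1)
  phi_{kk} = [rho(k) - sum_{j=1..k-1} phi_{k-1,j} rho(k-j)]
            / [1 - sum_{j=1..k-1} phi_{k-1,j} rho(j)],
  phi_{k,j} = phi_{k-1,j} - phi_{kk} phi_{k-1,k-j},  j = 1..k-1.
Step k = 1:
  phi_11 = rho(1) = -0.5145.
Step k = 2:
  phi_22 = [rho(2) - phi_11 rho(1)] / [1 - phi_11 rho(1)] = [0.633 - (-0.5145)(-0.5145)] / [1 - (-0.5145)(-0.5145)]
         = 0.36828975 / 0.73528975 = 0.500877.
  Update: phi_21 = phi_11 - phi_22 phi_11 = -0.5145 - (0.500877)(-0.5145) = -0.256799.
Step k = 3:
  phi_33 = [rho(3) - phi_21 rho(2) - phi_22 rho(1)] / [1 - phi_21 rho(1) - phi_22 rho(2)]
    numerator   = -0.6301 - (-0.256799)(0.633) - (0.500877)(-0.5145) = -0.20984515
    denominator = 1 - (-0.256799)(-0.5145) - (0.500877)(0.633) = 0.55082187
  phi_33 = -0.20984515 / 0.55082187 = -0.381.
Therefore phi_{33} = -0.3810.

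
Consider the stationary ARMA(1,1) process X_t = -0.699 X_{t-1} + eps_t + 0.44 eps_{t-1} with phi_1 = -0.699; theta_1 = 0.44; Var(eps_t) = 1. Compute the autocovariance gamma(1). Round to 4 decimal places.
\gamma(1) = -0.3507

Multiply the model equation by X_{t-k} and take expectations. With theta_0 = psi_0 = 1 and psi_j the MA(infinity) weights, this gives
  gamma(k) - sum_i phi_i gamma(k-i) = c_k,
  c_k = sigma^2 * sum_{j=k..q} theta_j psi_{j-k}   (c_k = 0 for k > q),
using gamma(-m) = gamma(m).
psi-weights needed (psi_j = theta_j + sum_i phi_i psi_{j-i}):
  psi_1 = theta_1 + phi_1 = 0.44 + (-0.699) = -0.259
Right-hand sides:
  c_0 = sigma^2 (1 + theta_1 psi_1) = 1 * (1 + (0.44)(-0.259)) = 1 * 0.88604 = 0.88604
  c_1 = sigma^2 theta_1 = 1 * (0.44) = 0.44
  c_2 = 0
Equations for k = 0 and k = 1 (AR order 1):
  gamma(0) = phi_1 gamma(1) + c_0
  gamma(1) = phi_1 gamma(0) + c_1
Substituting the second into the first: gamma(0) (1 - phi_1^2) = c_0 + phi_1 c_1, so
  gamma(0) = (c_0 + phi_1 c_1) / (1 - phi_1^2) = (0.88604 + (-0.699)(0.44)) / (1 - (-0.699)^2) = 0.57848 / 0.511399 = 1.131172.
  gamma(1) = phi_1 gamma(0) + c_1 = (-0.699)(1.131172) + (0.44) = -0.350689.
Therefore gamma(1) = -0.3507 (to 4 decimal places).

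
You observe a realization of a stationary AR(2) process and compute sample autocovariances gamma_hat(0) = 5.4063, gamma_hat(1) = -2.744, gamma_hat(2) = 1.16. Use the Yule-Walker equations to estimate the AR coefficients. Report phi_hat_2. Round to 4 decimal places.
\hat\phi_{2} = -0.0580

The Yule-Walker equations for an AR(p) process read, in matrix form,
  Gamma_p phi = r_p,   with   (Gamma_p)_{ij} = gamma(|i - j|),
                       (r_p)_i = gamma(i),   i,j = 1..p.
Substitute the sample gammas (Toeplitz matrix and right-hand side of size 2):
  Gamma_p = [[5.4063, -2.744], [-2.744, 5.4063]]
  r_p     = [-2.744, 1.16]
Written out:
  5.4063 phi_1 - 2.744 phi_2 = -2.744
  -2.744 phi_1 + 5.4063 phi_2 = 1.16
Solve by Cramer's rule:
  det = gamma(0)^2 - gamma(1)^2 = (5.4063)^2 - (-2.744)^2 = 29.22807969 - 7.529536 = 21.69854369
  phi_hat_1 = [gamma(1) gamma(0) - gamma(1) gamma(2)] / det = [(-2.744)(5.4063) - (-2.744)(1.16)] / 21.69854369 = -11.6518472 / 21.69854369 = -0.537
  phi_hat_2 = [gamma(0) gamma(2) - gamma(1)^2] / det = [(5.4063)(1.16) - (-2.744)^2] / 21.69854369 = -1.258228 / 21.69854369 = -0.058
So phi_hat = [-0.5370, -0.0580].
Therefore phi_hat_2 = -0.0580.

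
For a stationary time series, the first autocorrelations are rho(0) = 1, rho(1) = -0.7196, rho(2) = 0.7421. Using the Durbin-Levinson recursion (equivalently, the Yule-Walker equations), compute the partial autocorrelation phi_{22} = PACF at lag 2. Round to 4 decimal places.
\phi_{22} = 0.4651

The PACF at lag k is phi_{kk}, the last component of the solution
to the Yule-Walker system G_k phi = r_k where
  (G_k)_{ij} = rho(|i - j|), (r_k)_i = rho(i), i,j = 1..k.
Equivalently, Durbin-Levinson gives phi_{kk} iteratively:
  phi_{11} = rho(1)
  phi_{kk} = [rho(k) - sum_{j=1..k-1} phi_{k-1,j} rho(k-j)]
            / [1 - sum_{j=1..k-1} phi_{k-1,j} rho(j)],
  phi_{k,j} = phi_{k-1,j} - phi_{kk} phi_{k-1,k-j},  j = 1..k-1.
Step k = 1:
  phi_11 = rho(1) = -0.7196.
Step k = 2:
  phi_22 = [rho(2) - phi_11 rho(1)] / [1 - phi_11 rho(1)] = [0.7421 - (-0.7196)(-0.7196)] / [1 - (-0.7196)(-0.7196)]
         = 0.22427584 / 0.48217584 = 0.4651.
Therefore phi_{22} = 0.4651.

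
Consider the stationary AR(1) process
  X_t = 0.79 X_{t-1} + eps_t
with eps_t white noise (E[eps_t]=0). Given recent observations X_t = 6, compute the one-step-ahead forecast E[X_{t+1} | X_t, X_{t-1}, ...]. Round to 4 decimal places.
E[X_{t+1} \mid \mathcal F_t] = 4.7400

For an AR(p) model X_t = c + sum_i phi_i X_{t-i} + eps_t, the
one-step-ahead conditional mean is
  E[X_{t+1} | X_t, ...] = c + sum_i phi_i X_{t+1-i}.
Substitute known values:
  E[X_{t+1} | ...] = (0.79) * (6)
                   = 4.7400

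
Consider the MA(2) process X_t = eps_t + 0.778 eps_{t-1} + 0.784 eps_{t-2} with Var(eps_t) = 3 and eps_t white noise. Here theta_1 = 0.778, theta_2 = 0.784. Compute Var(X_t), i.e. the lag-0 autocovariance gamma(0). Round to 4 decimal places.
\gamma(0) = 6.6598

For an MA(q) process X_t = eps_t + sum_i theta_i eps_{t-i} with
Var(eps_t) = sigma^2, the variance is
  gamma(0) = sigma^2 * (1 + sum_i theta_i^2).
  sum_i theta_i^2 = (0.778)^2 + (0.784)^2 = 0.605284 + 0.614656 = 1.21994.
  gamma(0) = 3 * (1 + 1.21994) = 3 * 2.21994 = 6.65982, which rounds to 6.6598.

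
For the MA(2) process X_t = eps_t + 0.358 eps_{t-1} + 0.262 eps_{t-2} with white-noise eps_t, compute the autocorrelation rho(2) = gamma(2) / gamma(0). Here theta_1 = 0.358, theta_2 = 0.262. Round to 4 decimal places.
\rho(2) = 0.2189

For an MA(q) process with theta_0 = 1, the autocovariance is
  gamma(k) = sigma^2 * sum_{i=0..q-k} theta_i * theta_{i+k},
and rho(k) = gamma(k) / gamma(0). Sigma^2 cancels.
  numerator   = (1)*(0.262) = 0.262.
  denominator = (1)^2 + (0.358)^2 + (0.262)^2 = 1.196808.
  rho(2) = 0.262 / 1.196808 = 0.2189.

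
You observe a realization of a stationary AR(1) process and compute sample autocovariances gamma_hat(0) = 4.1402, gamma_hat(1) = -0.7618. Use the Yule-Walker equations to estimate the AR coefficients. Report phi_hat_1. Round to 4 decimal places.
\hat\phi_{1} = -0.1840

The Yule-Walker equations for an AR(p) process read, in matrix form,
  Gamma_p phi = r_p,   with   (Gamma_p)_{ij} = gamma(|i - j|),
                       (r_p)_i = gamma(i),   i,j = 1..p.
Substitute the sample gammas (Toeplitz matrix and right-hand side of size 1):
  Gamma_p = [[4.1402]]
  r_p     = [-0.7618]
With p = 1 this is the single equation gamma(0) phi_1 = gamma(1):
  phi_hat_1 = gamma(1) / gamma(0) = -0.7618 / 4.1402 = -0.1840.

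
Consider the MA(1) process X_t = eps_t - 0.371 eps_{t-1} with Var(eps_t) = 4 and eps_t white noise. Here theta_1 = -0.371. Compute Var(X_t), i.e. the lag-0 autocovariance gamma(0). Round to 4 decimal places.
\gamma(0) = 4.5506

For an MA(q) process X_t = eps_t + sum_i theta_i eps_{t-i} with
Var(eps_t) = sigma^2, the variance is
  gamma(0) = sigma^2 * (1 + sum_i theta_i^2).
  sum_i theta_i^2 = (-0.371)^2 = 0.137641.
  gamma(0) = 4 * (1 + 0.137641) = 4 * 1.137641 = 4.550564, which rounds to 4.5506.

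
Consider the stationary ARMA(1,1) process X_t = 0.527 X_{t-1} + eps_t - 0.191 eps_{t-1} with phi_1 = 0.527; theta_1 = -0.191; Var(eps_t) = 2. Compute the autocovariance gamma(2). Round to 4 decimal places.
\gamma(2) = 0.4410

Multiply the model equation by X_{t-k} and take expectations. With theta_0 = psi_0 = 1 and psi_j the MA(infinity) weights, this gives
  gamma(k) - sum_i phi_i gamma(k-i) = c_k,
  c_k = sigma^2 * sum_{j=k..q} theta_j psi_{j-k}   (c_k = 0 for k > q),
using gamma(-m) = gamma(m).
psi-weights needed (psi_j = theta_j + sum_i phi_i psi_{j-i}):
  psi_1 = theta_1 + phi_1 = -0.191 + (0.527) = 0.336
Right-hand sides:
  c_0 = sigma^2 (1 + theta_1 psi_1) = 2 * (1 + (-0.191)(0.336)) = 2 * 0.935824 = 1.871648
  c_1 = sigma^2 theta_1 = 2 * (-0.191) = -0.382
  c_2 = 0
Equations for k = 0 and k = 1 (AR order 1):
  gamma(0) = phi_1 gamma(1) + c_0
  gamma(1) = phi_1 gamma(0) + c_1
Substituting the second into the first: gamma(0) (1 - phi_1^2) = c_0 + phi_1 c_1, so
  gamma(0) = (c_0 + phi_1 c_1) / (1 - phi_1^2) = (1.871648 + (0.527)(-0.382)) / (1 - (0.527)^2) = 1.670334 / 0.722271 = 2.312614.
  gamma(1) = phi_1 gamma(0) + c_1 = (0.527)(2.312614) + (-0.382) = 0.836748.
For k = 2 (> q): gamma(2) = phi_1 gamma(1) = (0.527)(0.836748) = 0.440966.
Therefore gamma(2) = 0.4410 (to 4 decimal places).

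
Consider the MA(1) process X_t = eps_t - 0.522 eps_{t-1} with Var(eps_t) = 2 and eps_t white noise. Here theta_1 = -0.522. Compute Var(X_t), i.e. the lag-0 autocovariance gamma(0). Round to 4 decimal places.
\gamma(0) = 2.5450

For an MA(q) process X_t = eps_t + sum_i theta_i eps_{t-i} with
Var(eps_t) = sigma^2, the variance is
  gamma(0) = sigma^2 * (1 + sum_i theta_i^2).
  sum_i theta_i^2 = (-0.522)^2 = 0.272484.
  gamma(0) = 2 * (1 + 0.272484) = 2 * 1.272484 = 2.544968, which rounds to 2.5450.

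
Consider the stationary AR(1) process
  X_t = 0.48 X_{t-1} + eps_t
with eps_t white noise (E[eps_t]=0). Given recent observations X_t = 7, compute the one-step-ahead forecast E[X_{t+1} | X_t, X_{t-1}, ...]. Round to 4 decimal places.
E[X_{t+1} \mid \mathcal F_t] = 3.3600

For an AR(p) model X_t = c + sum_i phi_i X_{t-i} + eps_t, the
one-step-ahead conditional mean is
  E[X_{t+1} | X_t, ...] = c + sum_i phi_i X_{t+1-i}.
Substitute known values:
  E[X_{t+1} | ...] = (0.48) * (7)
                   = 3.3600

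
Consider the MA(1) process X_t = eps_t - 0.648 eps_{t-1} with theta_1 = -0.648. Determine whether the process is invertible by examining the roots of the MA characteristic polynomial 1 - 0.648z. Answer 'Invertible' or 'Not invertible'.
\text{Invertible}

The MA(q) characteristic polynomial is P(z) = 1 - 0.648z.
Invertibility requires all roots to lie outside the unit circle, i.e. |z| > 1 for every root.
This is linear in z: 1 + (-0.648) z = 0  =>  z = -1/(-0.648) = 1.54321,  |z| = 1.54321.
Moduli of all roots: 1.5432.
All moduli strictly greater than 1? Yes.
Verdict: Invertible.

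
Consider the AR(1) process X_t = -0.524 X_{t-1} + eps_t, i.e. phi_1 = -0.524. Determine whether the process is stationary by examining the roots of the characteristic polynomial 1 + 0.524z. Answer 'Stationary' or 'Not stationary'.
\text{Stationary}

The AR(p) characteristic polynomial is P(z) = 1 + 0.524z.
Stationarity requires all roots to lie outside the unit circle, i.e. |z| > 1 for every root.
This is linear in z: 1 + (0.524) z = 0  =>  z = -1/(0.524) = -1.908397,  |z| = 1.908397.
Moduli of all roots: 1.9084.
All moduli strictly greater than 1? Yes.
Verdict: Stationary.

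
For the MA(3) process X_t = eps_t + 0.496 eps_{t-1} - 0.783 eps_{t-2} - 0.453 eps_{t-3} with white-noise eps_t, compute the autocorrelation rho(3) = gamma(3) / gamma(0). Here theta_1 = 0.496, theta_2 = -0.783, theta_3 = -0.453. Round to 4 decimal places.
\rho(3) = -0.2194

For an MA(q) process with theta_0 = 1, the autocovariance is
  gamma(k) = sigma^2 * sum_{i=0..q-k} theta_i * theta_{i+k},
and rho(k) = gamma(k) / gamma(0). Sigma^2 cancels.
  numerator   = (1)*(-0.453) = -0.453.
  denominator = (1)^2 + (0.496)^2 + (-0.783)^2 + (-0.453)^2 = 2.064314.
  rho(3) = -0.453 / 2.064314 = -0.2194.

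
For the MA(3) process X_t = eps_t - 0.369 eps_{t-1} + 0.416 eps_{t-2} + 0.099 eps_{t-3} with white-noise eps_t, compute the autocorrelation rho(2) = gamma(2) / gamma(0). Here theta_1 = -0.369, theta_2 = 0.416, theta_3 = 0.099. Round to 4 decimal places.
\rho(2) = 0.2877

For an MA(q) process with theta_0 = 1, the autocovariance is
  gamma(k) = sigma^2 * sum_{i=0..q-k} theta_i * theta_{i+k},
and rho(k) = gamma(k) / gamma(0). Sigma^2 cancels.
  numerator   = (1)*(0.416) + (-0.369)*(0.099) = 0.379469.
  denominator = (1)^2 + (-0.369)^2 + (0.416)^2 + (0.099)^2 = 1.319018.
  rho(2) = 0.379469 / 1.319018 = 0.2877.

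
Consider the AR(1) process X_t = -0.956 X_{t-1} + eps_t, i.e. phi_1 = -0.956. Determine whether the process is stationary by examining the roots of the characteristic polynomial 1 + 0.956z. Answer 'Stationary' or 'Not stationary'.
\text{Stationary}

The AR(p) characteristic polynomial is P(z) = 1 + 0.956z.
Stationarity requires all roots to lie outside the unit circle, i.e. |z| > 1 for every root.
This is linear in z: 1 + (0.956) z = 0  =>  z = -1/(0.956) = -1.046025,  |z| = 1.046025.
Moduli of all roots: 1.0460.
All moduli strictly greater than 1? Yes.
Verdict: Stationary.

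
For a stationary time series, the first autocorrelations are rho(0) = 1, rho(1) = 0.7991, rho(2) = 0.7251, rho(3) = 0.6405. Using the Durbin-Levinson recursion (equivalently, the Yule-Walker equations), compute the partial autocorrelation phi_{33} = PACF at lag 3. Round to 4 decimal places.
\phi_{33} = 0.0249

The PACF at lag k is phi_{kk}, the last component of the solution
to the Yule-Walker system G_k phi = r_k where
  (G_k)_{ij} = rho(|i - j|), (r_k)_i = rho(i), i,j = 1..k.
Equivalently, Durbin-Levinson gives phi_{kk} iteratively:
  phi_{11} = rho(1)
  phi_{kk} = [rho(k) - sum_{j=1..k-1} phi_{k-1,j} rho(k-j)]
            / [1 - sum_{j=1..k-1} phi_{k-1,j} rho(j)],
  phi_{k,j} = phi_{k-1,j} - phi_{kk} phi_{k-1,k-j},  j = 1..k-1.
Step k = 1:
  phi_11 = rho(1) = 0.7991.
Step k = 2:
  phi_22 = [rho(2) - phi_11 rho(1)] / [1 - phi_11 rho(1)] = [0.7251 - (0.7991)(0.7991)] / [1 - (0.7991)(0.7991)]
         = 0.08653919 / 0.36143919 = 0.239429.
  Update: phi_21 = phi_11 - phi_22 phi_11 = 0.7991 - (0.239429)(0.7991) = 0.607772.
Step k = 3:
  phi_33 = [rho(3) - phi_21 rho(2) - phi_22 rho(1)] / [1 - phi_21 rho(1) - phi_22 rho(2)]
    numerator   = 0.6405 - (0.607772)(0.7251) - (0.239429)(0.7991) = 0.0084765
    denominator = 1 - (0.607772)(0.7991) - (0.239429)(0.7251) = 0.34071916
  phi_33 = 0.0084765 / 0.34071916 = 0.0249.
Therefore phi_{33} = 0.0249.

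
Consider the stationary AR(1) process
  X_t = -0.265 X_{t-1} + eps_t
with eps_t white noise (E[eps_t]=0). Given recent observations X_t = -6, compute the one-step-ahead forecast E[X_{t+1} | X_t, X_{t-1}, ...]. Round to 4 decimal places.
E[X_{t+1} \mid \mathcal F_t] = 1.5900

For an AR(p) model X_t = c + sum_i phi_i X_{t-i} + eps_t, the
one-step-ahead conditional mean is
  E[X_{t+1} | X_t, ...] = c + sum_i phi_i X_{t+1-i}.
Substitute known values:
  E[X_{t+1} | ...] = (-0.265) * (-6)
                   = 1.5900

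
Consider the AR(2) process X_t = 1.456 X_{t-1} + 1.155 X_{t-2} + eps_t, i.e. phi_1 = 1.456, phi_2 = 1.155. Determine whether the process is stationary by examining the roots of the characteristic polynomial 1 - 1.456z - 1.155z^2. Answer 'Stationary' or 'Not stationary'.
\text{Not stationary}

The AR(p) characteristic polynomial is P(z) = 1 - 1.456z - 1.155z^2.
Stationarity requires all roots to lie outside the unit circle, i.e. |z| > 1 for every root.
Set 1 + (-1.456) z + (-1.155) z^2 = 0, i.e. a z^2 + b z + c = 0 with a = -1.155, b = -1.456, c = 1.
Discriminant D = b^2 - 4ac = (-1.456)^2 - 4*(-1.155)*1 = 2.119936 - (-4.62) = 6.739936.
D >= 0, so the roots are real: z = (-b +/- sqrt(D)) / (2a) = (1.456 +/- 2.596139) / (-2.31).
  z_1 = (1.456 + 2.596139) / (-2.31) = -1.7542,   |z_1| = 1.7542.
  z_2 = (1.456 - 2.596139) / (-2.31) = 0.4936,   |z_2| = 0.4936.
Moduli of all roots: 1.7542, 0.4936.
All moduli strictly greater than 1? No.
Verdict: Not stationary.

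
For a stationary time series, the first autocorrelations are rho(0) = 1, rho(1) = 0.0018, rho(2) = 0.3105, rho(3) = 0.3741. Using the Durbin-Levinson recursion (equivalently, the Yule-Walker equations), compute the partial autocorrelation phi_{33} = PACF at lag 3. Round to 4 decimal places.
\phi_{33} = 0.4130

The PACF at lag k is phi_{kk}, the last component of the solution
to the Yule-Walker system G_k phi = r_k where
  (G_k)_{ij} = rho(|i - j|), (r_k)_i = rho(i), i,j = 1..k.
Equivalently, Durbin-Levinson gives phi_{kk} iteratively:
  phi_{11} = rho(1)
  phi_{kk} = [rho(k) - sum_{j=1..k-1} phi_{k-1,j} rho(k-j)]
            / [1 - sum_{j=1..k-1} phi_{k-1,j} rho(j)],
  phi_{k,j} = phi_{k-1,j} - phi_{kk} phi_{k-1,k-j},  j = 1..k-1.
Step k = 1:
  phi_11 = rho(1) = 0.0018.
Step k = 2:
  phi_22 = [rho(2) - phi_11 rho(1)] / [1 - phi_11 rho(1)] = [0.3105 - (0.0018)(0.0018)] / [1 - (0.0018)(0.0018)]
         = 0.31049676 / 0.99999676 = 0.310498.
  Update: phi_21 = phi_11 - phi_22 phi_11 = 0.0018 - (0.310498)(0.0018) = 0.001241.
Step k = 3:
  phi_33 = [rho(3) - phi_21 rho(2) - phi_22 rho(1)] / [1 - phi_21 rho(1) - phi_22 rho(2)]
    numerator   = 0.3741 - (0.001241)(0.3105) - (0.310498)(0.0018) = 0.37315574
    denominator = 1 - (0.001241)(0.0018) - (0.310498)(0.3105) = 0.90358821
  phi_33 = 0.37315574 / 0.90358821 = 0.413.
Therefore phi_{33} = 0.4130.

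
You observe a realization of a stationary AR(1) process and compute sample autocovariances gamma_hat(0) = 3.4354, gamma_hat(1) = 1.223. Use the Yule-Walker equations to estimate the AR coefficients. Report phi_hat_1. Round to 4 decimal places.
\hat\phi_{1} = 0.3560

The Yule-Walker equations for an AR(p) process read, in matrix form,
  Gamma_p phi = r_p,   with   (Gamma_p)_{ij} = gamma(|i - j|),
                       (r_p)_i = gamma(i),   i,j = 1..p.
Substitute the sample gammas (Toeplitz matrix and right-hand side of size 1):
  Gamma_p = [[3.4354]]
  r_p     = [1.223]
With p = 1 this is the single equation gamma(0) phi_1 = gamma(1):
  phi_hat_1 = gamma(1) / gamma(0) = 1.223 / 3.4354 = 0.3560.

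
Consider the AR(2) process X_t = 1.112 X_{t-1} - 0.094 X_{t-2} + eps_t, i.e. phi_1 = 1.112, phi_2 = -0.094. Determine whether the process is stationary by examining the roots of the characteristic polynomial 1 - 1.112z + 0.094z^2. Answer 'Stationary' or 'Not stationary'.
\text{Not stationary}

The AR(p) characteristic polynomial is P(z) = 1 - 1.112z + 0.094z^2.
Stationarity requires all roots to lie outside the unit circle, i.e. |z| > 1 for every root.
Set 1 + (-1.112) z + (0.094) z^2 = 0, i.e. a z^2 + b z + c = 0 with a = 0.094, b = -1.112, c = 1.
Discriminant D = b^2 - 4ac = (-1.112)^2 - 4*(0.094)*1 = 1.236544 - (0.376) = 0.860544.
D >= 0, so the roots are real: z = (-b +/- sqrt(D)) / (2a) = (1.112 +/- 0.927655) / (0.188).
  z_1 = (1.112 + 0.927655) / (0.188) = 10.8492,   |z_1| = 10.8492.
  z_2 = (1.112 - 0.927655) / (0.188) = 0.9806,   |z_2| = 0.9806.
Moduli of all roots: 10.8492, 0.9806.
All moduli strictly greater than 1? No.
Verdict: Not stationary.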